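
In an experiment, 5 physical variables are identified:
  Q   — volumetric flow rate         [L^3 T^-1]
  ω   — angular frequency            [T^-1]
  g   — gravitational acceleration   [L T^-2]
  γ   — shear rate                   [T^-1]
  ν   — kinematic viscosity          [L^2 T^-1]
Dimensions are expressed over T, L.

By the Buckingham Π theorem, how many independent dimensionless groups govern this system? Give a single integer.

Write exponents as rows T,L / cols Q,ω,g,γ,ν:
  T: [-1 -1 -2 -1 -1]
  L: [ 3  0  1  0  2]
Echelon form has 2 nonzero rows (pivots: Q,ω)
n=5, r=2 ⇒ 3 dimensionless groups

3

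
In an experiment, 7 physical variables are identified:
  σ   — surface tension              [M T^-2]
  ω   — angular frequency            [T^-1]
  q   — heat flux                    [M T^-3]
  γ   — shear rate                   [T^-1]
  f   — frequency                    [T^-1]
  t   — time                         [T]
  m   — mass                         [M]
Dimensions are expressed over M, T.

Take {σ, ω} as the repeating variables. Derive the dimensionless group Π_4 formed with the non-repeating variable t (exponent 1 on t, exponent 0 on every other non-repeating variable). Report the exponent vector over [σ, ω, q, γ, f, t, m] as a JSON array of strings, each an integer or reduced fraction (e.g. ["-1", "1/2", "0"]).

Dimensional matrix (M×T by σ×ω×q×γ×f×t×m):
  M: [ 1  0  1  0  0  0  1]
  T: [-2 -1 -3 -1 -1  1  0]
RREF → pivots at {σ,ω} ⇒ r = 2
Repeat: σ,ω; free: q,γ,f,t,m
RREF:
  r0: [   1    0    1    0    0    0    1]
  r1: [   0    1    1    1    1   -1   -2]
Fix exponent of t at 1, q at 0, γ at 0, f at 0, m at 0; solve each RREF row for its pivot's exponent:
  r0: exp(σ) + (0)·1 = 0 ⇒ exp(σ) = 0
  r1: exp(ω) + (-1)·1 = 0 ⇒ exp(ω) = 1
Π_4 = ω · t

["0", "1", "0", "0", "0", "1", "0"]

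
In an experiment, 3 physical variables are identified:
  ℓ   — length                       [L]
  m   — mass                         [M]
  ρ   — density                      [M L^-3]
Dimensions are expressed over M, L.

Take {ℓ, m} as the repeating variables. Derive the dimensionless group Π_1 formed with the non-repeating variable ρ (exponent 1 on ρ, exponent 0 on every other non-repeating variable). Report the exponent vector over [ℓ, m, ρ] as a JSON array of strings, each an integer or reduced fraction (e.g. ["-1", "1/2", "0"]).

Exponent matrix [M,L] × [ℓ,m,ρ]:
  M: [ 0  1  1]
  L: [ 1  0 -3]
RREF → pivots at {ℓ,m} ⇒ r = 2
Repeat: ℓ,m; free: ρ
RREF:
  r0: [   1    0   -3]
  r1: [   0    1    1]
Fix exponent of ρ at 1; solve each RREF row for its pivot's exponent:
  r0: exp(ℓ) + (-3)·1 = 0 ⇒ exp(ℓ) = 3
  r1: exp(m) + (1)·1 = 0 ⇒ exp(m) = -1
Π_1 = ℓ^3 · m^-1 · ρ

["3", "-1", "1"]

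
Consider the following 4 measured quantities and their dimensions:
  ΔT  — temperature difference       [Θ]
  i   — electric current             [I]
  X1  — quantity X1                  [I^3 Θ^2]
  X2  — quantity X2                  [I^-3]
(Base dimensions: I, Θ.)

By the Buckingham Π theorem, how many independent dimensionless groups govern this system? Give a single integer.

Dimensional matrix (I×Θ by ΔT×i×X1×X2):
  I: [ 0  1  3 -3]
  Θ: [ 1  0  2  0]
RREF → pivots at {ΔT,i} ⇒ r = 2
4 vars − rank 2 = 2 Π groups

2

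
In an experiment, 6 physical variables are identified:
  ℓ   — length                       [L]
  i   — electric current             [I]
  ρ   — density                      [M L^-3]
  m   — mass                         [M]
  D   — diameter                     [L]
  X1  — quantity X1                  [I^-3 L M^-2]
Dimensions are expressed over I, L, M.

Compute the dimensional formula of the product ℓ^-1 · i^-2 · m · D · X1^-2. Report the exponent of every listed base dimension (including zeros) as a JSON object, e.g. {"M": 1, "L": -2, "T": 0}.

Dimensional matrix (I×L×M by ℓ×i×ρ×m×D×X1):
  I: [ 0  1  0  0  0 -3]
  L: [ 1  0 -3  0  1  1]
  M: [ 0  0  1  1  0 -2]
  [I]: (-1)·0+(-2)·1+(1)·0+(1)·0+(-2)·-3 = 4
  [L]: (-1)·1+(-2)·0+(1)·0+(1)·1+(-2)·1 = -2
  [M]: (-1)·0+(-2)·0+(1)·1+(1)·0+(-2)·-2 = 5
⇒ I^4 L^-2 M^5

{"I": 4, "L": -2, "M": 5}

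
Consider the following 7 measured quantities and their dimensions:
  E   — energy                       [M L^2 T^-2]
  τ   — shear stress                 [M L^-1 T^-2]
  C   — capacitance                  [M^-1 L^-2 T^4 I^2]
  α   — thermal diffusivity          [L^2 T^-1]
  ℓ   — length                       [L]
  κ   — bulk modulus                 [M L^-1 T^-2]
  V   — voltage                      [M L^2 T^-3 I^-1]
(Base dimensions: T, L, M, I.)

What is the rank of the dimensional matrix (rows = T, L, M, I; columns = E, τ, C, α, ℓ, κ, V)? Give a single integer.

4

Exponent matrix [T,L,M,I] × [E,τ,C,α,ℓ,κ,V]:
  T: [-2 -2  4 -1  0 -2 -3]
  L: [ 2 -1 -2  2  1 -1  2]
  M: [ 1  1 -1  0  0  1  1]
  I: [ 0  0  2  0  0  0 -1]
Echelon form has 4 nonzero rows (pivots: E,τ,C,α)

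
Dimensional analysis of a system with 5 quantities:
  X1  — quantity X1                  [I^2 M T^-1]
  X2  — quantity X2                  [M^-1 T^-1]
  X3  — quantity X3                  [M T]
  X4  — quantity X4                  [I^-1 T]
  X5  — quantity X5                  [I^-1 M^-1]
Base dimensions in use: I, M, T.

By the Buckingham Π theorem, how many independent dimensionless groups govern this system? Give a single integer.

3

Write exponents as rows I,M,T / cols X1,X2,X3,X4,X5:
  I: [ 2  0  0 -1 -1]
  M: [ 1 -1  1  0 -1]
  T: [-1 -1  1  1  0]
RREF → pivots at {X1,X2} ⇒ r = 2
5 vars − rank 2 = 3 Π groups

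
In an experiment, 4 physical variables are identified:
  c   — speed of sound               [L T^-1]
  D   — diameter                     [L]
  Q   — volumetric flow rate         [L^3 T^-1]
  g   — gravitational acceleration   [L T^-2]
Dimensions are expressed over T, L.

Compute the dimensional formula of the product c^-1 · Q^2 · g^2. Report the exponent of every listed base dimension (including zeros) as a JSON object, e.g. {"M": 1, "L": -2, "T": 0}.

Exponent matrix [T,L] × [c,D,Q,g]:
  T: [-1  0 -1 -2]
  L: [ 1  1  3  1]
  [T]: (-1)·-1+(2)·-1+(2)·-2 = -5
  [L]: (-1)·1+(2)·3+(2)·1 = 7
⇒ T^-5 L^7

{"T": -5, "L": 7}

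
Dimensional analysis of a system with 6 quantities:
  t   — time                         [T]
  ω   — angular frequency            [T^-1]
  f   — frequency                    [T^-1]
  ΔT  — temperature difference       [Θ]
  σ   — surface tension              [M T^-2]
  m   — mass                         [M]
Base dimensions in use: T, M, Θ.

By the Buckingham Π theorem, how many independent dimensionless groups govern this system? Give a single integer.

Dimensional matrix (T×M×Θ by t×ω×f×ΔT×σ×m):
  T: [ 1 -1 -1  0 -2  0]
  M: [ 0  0  0  0  1  1]
  Θ: [ 0  0  0  1  0  0]
RREF → pivots at {t,ΔT,σ} ⇒ r = 3
6 vars − rank 3 = 3 Π groups

3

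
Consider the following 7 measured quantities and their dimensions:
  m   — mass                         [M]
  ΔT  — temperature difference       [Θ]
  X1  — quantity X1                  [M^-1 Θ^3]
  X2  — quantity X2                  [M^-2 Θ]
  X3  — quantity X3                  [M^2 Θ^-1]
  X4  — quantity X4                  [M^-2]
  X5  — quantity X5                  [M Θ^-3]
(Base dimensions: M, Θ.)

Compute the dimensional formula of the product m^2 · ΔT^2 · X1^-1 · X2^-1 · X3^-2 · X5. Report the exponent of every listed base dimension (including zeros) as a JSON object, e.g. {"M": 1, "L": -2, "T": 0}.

{"M": 2, "Θ": -3}

Write exponents as rows M,Θ / cols m,ΔT,X1,X2,X3,X4,X5:
  M: [ 1  0 -1 -2  2 -2  1]
  Θ: [ 0  1  3  1 -1  0 -3]
  [M]: (2)·1+(2)·0+(-1)·-1+(-1)·-2+(-2)·2+(1)·1 = 2
  [Θ]: (2)·0+(2)·1+(-1)·3+(-1)·1+(-2)·-1+(1)·-3 = -3
⇒ M^2 Θ^-3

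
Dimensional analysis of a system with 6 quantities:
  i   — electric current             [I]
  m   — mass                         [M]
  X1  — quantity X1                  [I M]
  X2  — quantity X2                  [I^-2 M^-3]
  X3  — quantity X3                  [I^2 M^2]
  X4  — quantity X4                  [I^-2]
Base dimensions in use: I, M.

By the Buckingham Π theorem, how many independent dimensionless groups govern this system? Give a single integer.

Write exponents as rows I,M / cols i,m,X1,X2,X3,X4:
  I: [ 1  0  1 -2  2 -2]
  M: [ 0  1  1 -3  2  0]
Row reduction gives pivot columns i,m; rank = 2
Π count = n − r = 6 − 2 = 4

4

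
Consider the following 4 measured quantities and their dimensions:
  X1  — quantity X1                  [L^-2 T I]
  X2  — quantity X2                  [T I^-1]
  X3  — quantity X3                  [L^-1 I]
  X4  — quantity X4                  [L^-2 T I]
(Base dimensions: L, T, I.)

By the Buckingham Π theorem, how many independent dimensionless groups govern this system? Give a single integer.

2

Exponent matrix [L,T,I] × [X1,X2,X3,X4]:
  L: [-2  0 -1 -2]
  T: [ 1  1  0  1]
  I: [ 1 -1  1  1]
Echelon form has 2 nonzero rows (pivots: X1,X2)
4 vars − rank 2 = 2 Π groups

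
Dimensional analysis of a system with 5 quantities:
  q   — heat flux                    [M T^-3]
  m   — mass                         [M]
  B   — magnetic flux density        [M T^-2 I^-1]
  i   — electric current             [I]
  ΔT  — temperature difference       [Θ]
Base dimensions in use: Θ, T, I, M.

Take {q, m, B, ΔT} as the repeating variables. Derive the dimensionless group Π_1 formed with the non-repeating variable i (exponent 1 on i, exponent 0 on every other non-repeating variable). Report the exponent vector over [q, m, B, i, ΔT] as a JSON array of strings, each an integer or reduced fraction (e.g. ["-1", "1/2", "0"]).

["-2/3", "-1/3", "1", "1", "0"]

Dimensional matrix (Θ×T×I×M by q×m×B×i×ΔT):
  Θ: [ 0  0  0  0  1]
  T: [-3  0 -2  0  0]
  I: [ 0  0 -1  1  0]
  M: [ 1  1  1  0  0]
Row reduction gives pivot columns q,m,B,ΔT; rank = 4
Repeat: q,m,B,ΔT; free: i
RREF:
  r0: [   1    0    0  2/3    0]
  r1: [   0    1    0  1/3    0]
  r2: [   0    0    1   -1    0]
  r3: [   0    0    0    0    1]
Fix exponent of i at 1; solve each RREF row for its pivot's exponent:
  r0: exp(q) + (2/3)·1 = 0 ⇒ exp(q) = -2/3
  r1: exp(m) + (1/3)·1 = 0 ⇒ exp(m) = -1/3
  r2: exp(B) + (-1)·1 = 0 ⇒ exp(B) = 1
  r3: exp(ΔT) + (0)·1 = 0 ⇒ exp(ΔT) = 0
Π_1 = q^(-2/3) · m^(-1/3) · B · i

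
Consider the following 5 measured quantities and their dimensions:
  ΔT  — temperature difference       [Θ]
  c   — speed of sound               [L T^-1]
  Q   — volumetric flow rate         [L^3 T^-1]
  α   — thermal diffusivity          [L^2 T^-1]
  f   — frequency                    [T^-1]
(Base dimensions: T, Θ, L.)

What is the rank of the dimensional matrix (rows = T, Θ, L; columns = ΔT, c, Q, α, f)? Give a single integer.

3

Exponent matrix [T,Θ,L] × [ΔT,c,Q,α,f]:
  T: [ 0 -1 -1 -1 -1]
  Θ: [ 1  0  0  0  0]
  L: [ 0  1  3  2  0]
RREF → pivots at {ΔT,c,Q} ⇒ r = 3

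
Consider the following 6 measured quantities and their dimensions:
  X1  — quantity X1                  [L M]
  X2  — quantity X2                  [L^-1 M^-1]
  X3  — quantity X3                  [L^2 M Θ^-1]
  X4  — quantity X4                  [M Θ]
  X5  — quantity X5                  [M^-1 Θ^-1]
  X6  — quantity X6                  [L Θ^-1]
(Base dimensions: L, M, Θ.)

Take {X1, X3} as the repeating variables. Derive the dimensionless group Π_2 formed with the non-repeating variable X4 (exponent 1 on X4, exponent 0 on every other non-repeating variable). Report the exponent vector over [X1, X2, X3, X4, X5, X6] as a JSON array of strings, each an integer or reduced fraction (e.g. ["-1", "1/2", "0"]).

["-2", "0", "1", "1", "0", "0"]

Exponent matrix [L,M,Θ] × [X1,X2,X3,X4,X5,X6]:
  L: [ 1 -1  2  0  0  1]
  M: [ 1 -1  1  1 -1  0]
  Θ: [ 0  0 -1  1 -1 -1]
Echelon form has 2 nonzero rows (pivots: X1,X3)
Repeat: X1,X3; free: X2,X4,X5,X6
RREF:
  r0: [   1   -1    0    2   -2   -1]
  r1: [   0    0    1   -1    1    1]
  r2: [   0    0    0    0    0    0]
Fix exponent of X4 at 1, X2 at 0, X5 at 0, X6 at 0; solve each RREF row for its pivot's exponent:
  r0: exp(X1) + (2)·1 = 0 ⇒ exp(X1) = -2
  r1: exp(X3) + (-1)·1 = 0 ⇒ exp(X3) = 1
Π_2 = X1^-2 · X3 · X4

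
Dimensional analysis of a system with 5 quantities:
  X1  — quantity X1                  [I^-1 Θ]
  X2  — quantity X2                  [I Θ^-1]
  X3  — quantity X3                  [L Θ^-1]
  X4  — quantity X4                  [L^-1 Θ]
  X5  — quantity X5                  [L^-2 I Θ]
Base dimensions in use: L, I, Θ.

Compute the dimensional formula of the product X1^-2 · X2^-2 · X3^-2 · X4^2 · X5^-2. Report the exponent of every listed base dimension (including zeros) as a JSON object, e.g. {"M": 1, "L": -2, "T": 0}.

{"L": 0, "I": -2, "Θ": 2}

Write exponents as rows L,I,Θ / cols X1,X2,X3,X4,X5:
  L: [ 0  0  1 -1 -2]
  I: [-1  1  0  0  1]
  Θ: [ 1 -1 -1  1  1]
  [L]: (-2)·0+(-2)·0+(-2)·1+(2)·-1+(-2)·-2 = 0
  [I]: (-2)·-1+(-2)·1+(-2)·0+(2)·0+(-2)·1 = -2
  [Θ]: (-2)·1+(-2)·-1+(-2)·-1+(2)·1+(-2)·1 = 2
⇒ I^-2 Θ^2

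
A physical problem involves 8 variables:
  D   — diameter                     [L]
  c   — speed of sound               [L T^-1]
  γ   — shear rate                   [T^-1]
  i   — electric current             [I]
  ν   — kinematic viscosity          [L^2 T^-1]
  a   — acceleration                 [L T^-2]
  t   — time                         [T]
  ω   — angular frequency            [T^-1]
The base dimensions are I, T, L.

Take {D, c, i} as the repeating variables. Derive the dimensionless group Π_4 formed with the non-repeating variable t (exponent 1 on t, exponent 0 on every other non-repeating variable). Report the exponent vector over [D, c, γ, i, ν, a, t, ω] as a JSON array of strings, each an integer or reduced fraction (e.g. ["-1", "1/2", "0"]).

Write exponents as rows I,T,L / cols D,c,γ,i,ν,a,t,ω:
  I: [ 0  0  0  1  0  0  0  0]
  T: [ 0 -1 -1  0 -1 -2  1 -1]
  L: [ 1  1  0  0  2  1  0  0]
Row reduction gives pivot columns D,c,i; rank = 3
Pivot set = {D,c,i}, free = {γ,ν,a,t,ω}
RREF:
  r0: [   1    0   -1    0    1   -1    1   -1]
  r1: [   0    1    1    0    1    2   -1    1]
  r2: [   0    0    0    1    0    0    0    0]
Fix exponent of t at 1, γ at 0, ν at 0, a at 0, ω at 0; solve each RREF row for its pivot's exponent:
  r0: exp(D) + (1)·1 = 0 ⇒ exp(D) = -1
  r1: exp(c) + (-1)·1 = 0 ⇒ exp(c) = 1
  r2: exp(i) + (0)·1 = 0 ⇒ exp(i) = 0
Π_4 = D^-1 · c · t

["-1", "1", "0", "0", "0", "0", "1", "0"]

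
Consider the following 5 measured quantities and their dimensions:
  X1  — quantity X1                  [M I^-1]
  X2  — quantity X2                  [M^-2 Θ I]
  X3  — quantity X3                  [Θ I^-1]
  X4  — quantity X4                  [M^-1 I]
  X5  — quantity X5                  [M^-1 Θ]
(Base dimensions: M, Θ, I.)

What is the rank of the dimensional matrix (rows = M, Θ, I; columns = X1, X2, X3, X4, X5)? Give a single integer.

2

Exponent matrix [M,Θ,I] × [X1,X2,X3,X4,X5]:
  M: [ 1 -2  0 -1 -1]
  Θ: [ 0  1  1  0  1]
  I: [-1  1 -1  1  0]
RREF → pivots at {X1,X2} ⇒ r = 2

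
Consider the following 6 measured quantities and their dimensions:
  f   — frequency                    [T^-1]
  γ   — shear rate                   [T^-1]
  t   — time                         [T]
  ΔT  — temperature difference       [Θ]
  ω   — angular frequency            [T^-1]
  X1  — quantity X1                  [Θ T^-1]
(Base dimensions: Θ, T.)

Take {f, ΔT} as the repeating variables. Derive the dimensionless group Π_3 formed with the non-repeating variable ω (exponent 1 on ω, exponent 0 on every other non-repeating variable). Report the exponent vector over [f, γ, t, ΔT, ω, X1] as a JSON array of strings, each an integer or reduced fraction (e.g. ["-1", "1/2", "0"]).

Write exponents as rows Θ,T / cols f,γ,t,ΔT,ω,X1:
  Θ: [ 0  0  0  1  0  1]
  T: [-1 -1  1  0 -1 -1]
Echelon form has 2 nonzero rows (pivots: f,ΔT)
Repeat: f,ΔT; free: γ,t,ω,X1
RREF:
  r0: [   1    1   -1    0    1    1]
  r1: [   0    0    0    1    0    1]
Fix exponent of ω at 1, γ at 0, t at 0, X1 at 0; solve each RREF row for its pivot's exponent:
  r0: exp(f) + (1)·1 = 0 ⇒ exp(f) = -1
  r1: exp(ΔT) + (0)·1 = 0 ⇒ exp(ΔT) = 0
Π_3 = f^-1 · ω

["-1", "0", "0", "0", "1", "0"]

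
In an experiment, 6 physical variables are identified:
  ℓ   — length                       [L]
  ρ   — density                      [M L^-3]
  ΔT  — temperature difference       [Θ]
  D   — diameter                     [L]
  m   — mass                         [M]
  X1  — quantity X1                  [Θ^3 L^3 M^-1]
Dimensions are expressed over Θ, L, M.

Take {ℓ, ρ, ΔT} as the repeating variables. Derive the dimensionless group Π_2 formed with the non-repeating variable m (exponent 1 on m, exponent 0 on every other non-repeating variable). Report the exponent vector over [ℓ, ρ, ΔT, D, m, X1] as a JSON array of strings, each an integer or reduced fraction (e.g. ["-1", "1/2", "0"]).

Exponent matrix [Θ,L,M] × [ℓ,ρ,ΔT,D,m,X1]:
  Θ: [ 0  0  1  0  0  3]
  L: [ 1 -3  0  1  0  3]
  M: [ 0  1  0  0  1 -1]
Echelon form has 3 nonzero rows (pivots: ℓ,ρ,ΔT)
Repeat: ℓ,ρ,ΔT; free: D,m,X1
RREF:
  r0: [   1    0    0    1    3    0]
  r1: [   0    1    0    0    1   -1]
  r2: [   0    0    1    0    0    3]
Fix exponent of m at 1, D at 0, X1 at 0; solve each RREF row for its pivot's exponent:
  r0: exp(ℓ) + (3)·1 = 0 ⇒ exp(ℓ) = -3
  r1: exp(ρ) + (1)·1 = 0 ⇒ exp(ρ) = -1
  r2: exp(ΔT) + (0)·1 = 0 ⇒ exp(ΔT) = 0
Π_2 = ℓ^-3 · ρ^-1 · m

["-3", "-1", "0", "0", "1", "0"]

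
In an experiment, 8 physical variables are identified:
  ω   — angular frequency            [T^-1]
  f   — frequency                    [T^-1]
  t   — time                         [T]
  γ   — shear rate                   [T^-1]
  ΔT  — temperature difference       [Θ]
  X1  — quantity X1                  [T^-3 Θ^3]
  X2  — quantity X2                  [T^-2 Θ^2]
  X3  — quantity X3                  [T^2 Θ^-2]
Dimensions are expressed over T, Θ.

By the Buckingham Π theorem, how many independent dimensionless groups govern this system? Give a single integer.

Exponent matrix [T,Θ] × [ω,f,t,γ,ΔT,X1,X2,X3]:
  T: [-1 -1  1 -1  0 -3 -2  2]
  Θ: [ 0  0  0  0  1  3  2 -2]
RREF → pivots at {ω,ΔT} ⇒ r = 2
8 vars − rank 2 = 6 Π groups

6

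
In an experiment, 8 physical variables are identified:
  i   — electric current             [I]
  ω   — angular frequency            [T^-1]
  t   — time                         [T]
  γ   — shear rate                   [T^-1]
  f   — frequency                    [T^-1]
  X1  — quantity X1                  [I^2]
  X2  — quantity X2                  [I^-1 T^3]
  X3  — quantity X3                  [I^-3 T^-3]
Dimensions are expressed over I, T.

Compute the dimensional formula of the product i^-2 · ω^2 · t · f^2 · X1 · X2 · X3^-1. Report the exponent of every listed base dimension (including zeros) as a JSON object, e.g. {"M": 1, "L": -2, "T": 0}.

Exponent matrix [I,T] × [i,ω,t,γ,f,X1,X2,X3]:
  I: [ 1  0  0  0  0  2 -1 -3]
  T: [ 0 -1  1 -1 -1  0  3 -3]
  [I]: (-2)·1+(2)·0+(1)·0+(2)·0+(1)·2+(1)·-1+(-1)·-3 = 2
  [T]: (-2)·0+(2)·-1+(1)·1+(2)·-1+(1)·0+(1)·3+(-1)·-3 = 3
⇒ I^2 T^3

{"I": 2, "T": 3}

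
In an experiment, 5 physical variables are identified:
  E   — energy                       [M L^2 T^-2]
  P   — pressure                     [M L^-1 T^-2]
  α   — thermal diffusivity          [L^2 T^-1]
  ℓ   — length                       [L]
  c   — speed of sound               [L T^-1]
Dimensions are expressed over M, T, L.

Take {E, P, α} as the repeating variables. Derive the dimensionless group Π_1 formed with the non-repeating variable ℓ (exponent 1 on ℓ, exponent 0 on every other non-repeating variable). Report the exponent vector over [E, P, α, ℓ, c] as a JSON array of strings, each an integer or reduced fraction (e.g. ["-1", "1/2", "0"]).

Dimensional matrix (M×T×L by E×P×α×ℓ×c):
  M: [ 1  1  0  0  0]
  T: [-2 -2 -1  0 -1]
  L: [ 2 -1  2  1  1]
Echelon form has 3 nonzero rows (pivots: E,P,α)
Repeat: E,P,α; free: ℓ,c
RREF:
  r0: [   1    0    0  1/3 -1/3]
  r1: [   0    1    0 -1/3  1/3]
  r2: [   0    0    1    0    1]
Fix exponent of ℓ at 1, c at 0; solve each RREF row for its pivot's exponent:
  r0: exp(E) + (1/3)·1 = 0 ⇒ exp(E) = -1/3
  r1: exp(P) + (-1/3)·1 = 0 ⇒ exp(P) = 1/3
  r2: exp(α) + (0)·1 = 0 ⇒ exp(α) = 0
Π_1 = E^(-1/3) · P^(1/3) · ℓ

["-1/3", "1/3", "0", "1", "0"]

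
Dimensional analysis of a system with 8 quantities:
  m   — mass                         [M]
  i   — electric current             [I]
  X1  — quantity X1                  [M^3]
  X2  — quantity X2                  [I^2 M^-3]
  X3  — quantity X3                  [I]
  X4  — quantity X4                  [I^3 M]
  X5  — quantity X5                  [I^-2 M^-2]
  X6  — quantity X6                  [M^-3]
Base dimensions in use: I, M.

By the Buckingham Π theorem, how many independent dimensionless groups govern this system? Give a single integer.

Exponent matrix [I,M] × [m,i,X1,X2,X3,X4,X5,X6]:
  I: [ 0  1  0  2  1  3 -2  0]
  M: [ 1  0  3 -3  0  1 -2 -3]
RREF → pivots at {m,i} ⇒ r = 2
Π count = n − r = 8 − 2 = 6

6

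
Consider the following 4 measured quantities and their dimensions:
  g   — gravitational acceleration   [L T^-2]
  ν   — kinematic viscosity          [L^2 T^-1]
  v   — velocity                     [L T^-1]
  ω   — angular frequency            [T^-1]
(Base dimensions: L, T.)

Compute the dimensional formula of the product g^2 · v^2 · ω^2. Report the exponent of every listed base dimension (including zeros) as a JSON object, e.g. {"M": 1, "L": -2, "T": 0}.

{"L": 4, "T": -8}

Exponent matrix [L,T] × [g,ν,v,ω]:
  L: [ 1  2  1  0]
  T: [-2 -1 -1 -1]
  [L]: (2)·1+(2)·1+(2)·0 = 4
  [T]: (2)·-2+(2)·-1+(2)·-1 = -8
⇒ L^4 T^-8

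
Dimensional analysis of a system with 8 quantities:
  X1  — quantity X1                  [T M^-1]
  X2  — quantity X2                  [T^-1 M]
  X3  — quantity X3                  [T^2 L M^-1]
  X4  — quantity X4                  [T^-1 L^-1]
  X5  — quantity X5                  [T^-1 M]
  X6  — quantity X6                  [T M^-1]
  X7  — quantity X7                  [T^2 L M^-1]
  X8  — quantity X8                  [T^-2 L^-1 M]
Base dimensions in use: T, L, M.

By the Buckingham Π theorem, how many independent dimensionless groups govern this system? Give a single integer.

6

Write exponents as rows T,L,M / cols X1,X2,X3,X4,X5,X6,X7,X8:
  T: [ 1 -1  2 -1 -1  1  2 -2]
  L: [ 0  0  1 -1  0  0  1 -1]
  M: [-1  1 -1  0  1 -1 -1  1]
RREF → pivots at {X1,X3} ⇒ r = 2
n=8, r=2 ⇒ 6 dimensionless groups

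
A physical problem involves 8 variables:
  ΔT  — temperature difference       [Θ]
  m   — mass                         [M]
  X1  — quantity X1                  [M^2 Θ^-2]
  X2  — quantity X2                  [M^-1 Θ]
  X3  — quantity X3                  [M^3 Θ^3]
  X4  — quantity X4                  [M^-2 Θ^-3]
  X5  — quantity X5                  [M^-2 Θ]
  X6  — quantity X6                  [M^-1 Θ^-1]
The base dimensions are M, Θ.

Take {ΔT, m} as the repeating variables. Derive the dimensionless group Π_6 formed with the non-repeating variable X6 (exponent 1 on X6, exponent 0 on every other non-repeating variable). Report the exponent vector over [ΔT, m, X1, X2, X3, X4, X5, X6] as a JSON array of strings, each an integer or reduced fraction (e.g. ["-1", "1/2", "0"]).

Dimensional matrix (M×Θ by ΔT×m×X1×X2×X3×X4×X5×X6):
  M: [ 0  1  2 -1  3 -2 -2 -1]
  Θ: [ 1  0 -2  1  3 -3  1 -1]
RREF → pivots at {ΔT,m} ⇒ r = 2
Pivot set = {ΔT,m}, free = {X1,X2,X3,X4,X5,X6}
RREF:
  r0: [   1    0   -2    1    3   -3    1   -1]
  r1: [   0    1    2   -1    3   -2   -2   -1]
Fix exponent of X6 at 1, X1 at 0, X2 at 0, X3 at 0, X4 at 0, X5 at 0; solve each RREF row for its pivot's exponent:
  r0: exp(ΔT) + (-1)·1 = 0 ⇒ exp(ΔT) = 1
  r1: exp(m) + (-1)·1 = 0 ⇒ exp(m) = 1
Π_6 = ΔT · m · X6

["1", "1", "0", "0", "0", "0", "0", "1"]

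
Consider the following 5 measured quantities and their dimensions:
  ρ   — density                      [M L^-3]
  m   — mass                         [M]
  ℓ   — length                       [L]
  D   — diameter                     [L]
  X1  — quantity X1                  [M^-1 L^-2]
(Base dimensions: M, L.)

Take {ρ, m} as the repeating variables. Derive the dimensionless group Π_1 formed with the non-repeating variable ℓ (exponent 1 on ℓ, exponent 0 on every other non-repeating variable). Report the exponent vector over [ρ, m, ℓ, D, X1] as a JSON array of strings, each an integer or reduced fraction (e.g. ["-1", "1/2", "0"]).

Exponent matrix [M,L] × [ρ,m,ℓ,D,X1]:
  M: [ 1  1  0  0 -1]
  L: [-3  0  1  1 -2]
Row reduction gives pivot columns ρ,m; rank = 2
Repeat: ρ,m; free: ℓ,D,X1
RREF:
  r0: [   1    0 -1/3 -1/3  2/3]
  r1: [   0    1  1/3  1/3 -5/3]
Fix exponent of ℓ at 1, D at 0, X1 at 0; solve each RREF row for its pivot's exponent:
  r0: exp(ρ) + (-1/3)·1 = 0 ⇒ exp(ρ) = 1/3
  r1: exp(m) + (1/3)·1 = 0 ⇒ exp(m) = -1/3
Π_1 = ρ^(1/3) · m^(-1/3) · ℓ

["1/3", "-1/3", "1", "0", "0"]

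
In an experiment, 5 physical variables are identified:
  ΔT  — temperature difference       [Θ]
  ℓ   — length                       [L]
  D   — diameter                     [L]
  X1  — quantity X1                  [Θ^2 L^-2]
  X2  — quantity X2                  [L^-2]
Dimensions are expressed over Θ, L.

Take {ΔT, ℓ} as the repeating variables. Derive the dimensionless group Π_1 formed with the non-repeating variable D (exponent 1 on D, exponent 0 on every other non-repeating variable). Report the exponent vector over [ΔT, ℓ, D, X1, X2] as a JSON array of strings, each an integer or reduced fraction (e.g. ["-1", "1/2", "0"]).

["0", "-1", "1", "0", "0"]

Exponent matrix [Θ,L] × [ΔT,ℓ,D,X1,X2]:
  Θ: [ 1  0  0  2  0]
  L: [ 0  1  1 -2 -2]
RREF → pivots at {ΔT,ℓ} ⇒ r = 2
Pivot set = {ΔT,ℓ}, free = {D,X1,X2}
RREF:
  r0: [   1    0    0    2    0]
  r1: [   0    1    1   -2   -2]
Fix exponent of D at 1, X1 at 0, X2 at 0; solve each RREF row for its pivot's exponent:
  r0: exp(ΔT) + (0)·1 = 0 ⇒ exp(ΔT) = 0
  r1: exp(ℓ) + (1)·1 = 0 ⇒ exp(ℓ) = -1
Π_1 = ℓ^-1 · D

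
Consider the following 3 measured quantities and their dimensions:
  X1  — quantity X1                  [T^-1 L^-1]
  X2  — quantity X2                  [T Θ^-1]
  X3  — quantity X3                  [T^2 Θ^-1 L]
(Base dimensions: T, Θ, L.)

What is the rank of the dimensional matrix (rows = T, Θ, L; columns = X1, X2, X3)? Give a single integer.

Exponent matrix [T,Θ,L] × [X1,X2,X3]:
  T: [-1  1  2]
  Θ: [ 0 -1 -1]
  L: [-1  0  1]
Row reduction gives pivot columns X1,X2; rank = 2

2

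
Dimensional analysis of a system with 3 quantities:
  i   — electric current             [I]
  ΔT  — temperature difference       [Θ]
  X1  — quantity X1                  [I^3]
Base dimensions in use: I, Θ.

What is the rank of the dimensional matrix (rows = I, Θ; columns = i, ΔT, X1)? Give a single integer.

2

Dimensional matrix (I×Θ by i×ΔT×X1):
  I: [ 1  0  3]
  Θ: [ 0  1  0]
Row reduction gives pivot columns i,ΔT; rank = 2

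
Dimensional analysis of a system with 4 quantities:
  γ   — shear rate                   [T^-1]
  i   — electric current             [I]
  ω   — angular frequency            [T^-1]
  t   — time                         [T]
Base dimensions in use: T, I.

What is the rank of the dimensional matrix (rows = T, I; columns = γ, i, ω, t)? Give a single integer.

2

Dimensional matrix (T×I by γ×i×ω×t):
  T: [-1  0 -1  1]
  I: [ 0  1  0  0]
Row reduction gives pivot columns γ,i; rank = 2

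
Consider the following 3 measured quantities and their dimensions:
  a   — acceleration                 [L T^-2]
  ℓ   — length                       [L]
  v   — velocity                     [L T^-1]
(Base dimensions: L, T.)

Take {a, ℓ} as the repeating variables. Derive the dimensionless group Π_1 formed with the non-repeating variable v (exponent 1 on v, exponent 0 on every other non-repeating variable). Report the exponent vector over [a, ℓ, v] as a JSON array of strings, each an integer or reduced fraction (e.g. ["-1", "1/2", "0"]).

Exponent matrix [L,T] × [a,ℓ,v]:
  L: [ 1  1  1]
  T: [-2  0 -1]
Echelon form has 2 nonzero rows (pivots: a,ℓ)
Repeat: a,ℓ; free: v
RREF:
  r0: [   1    0  1/2]
  r1: [   0    1  1/2]
Fix exponent of v at 1; solve each RREF row for its pivot's exponent:
  r0: exp(a) + (1/2)·1 = 0 ⇒ exp(a) = -1/2
  r1: exp(ℓ) + (1/2)·1 = 0 ⇒ exp(ℓ) = -1/2
Π_1 = a^(-1/2) · ℓ^(-1/2) · v

["-1/2", "-1/2", "1"]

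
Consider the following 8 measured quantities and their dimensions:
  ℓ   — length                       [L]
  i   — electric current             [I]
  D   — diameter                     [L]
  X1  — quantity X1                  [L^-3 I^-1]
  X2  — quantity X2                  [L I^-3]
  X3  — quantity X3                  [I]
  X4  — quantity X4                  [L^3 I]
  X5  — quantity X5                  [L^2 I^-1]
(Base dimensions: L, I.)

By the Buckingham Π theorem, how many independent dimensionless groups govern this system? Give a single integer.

6

Write exponents as rows L,I / cols ℓ,i,D,X1,X2,X3,X4,X5:
  L: [ 1  0  1 -3  1  0  3  2]
  I: [ 0  1  0 -1 -3  1  1 -1]
RREF → pivots at {ℓ,i} ⇒ r = 2
8 vars − rank 2 = 6 Π groups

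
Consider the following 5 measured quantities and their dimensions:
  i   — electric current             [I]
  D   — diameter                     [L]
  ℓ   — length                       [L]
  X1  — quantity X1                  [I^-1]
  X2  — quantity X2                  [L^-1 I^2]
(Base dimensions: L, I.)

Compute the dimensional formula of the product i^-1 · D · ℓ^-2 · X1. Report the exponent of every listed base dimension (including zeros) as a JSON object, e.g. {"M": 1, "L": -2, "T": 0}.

{"L": -1, "I": -2}

Write exponents as rows L,I / cols i,D,ℓ,X1,X2:
  L: [ 0  1  1  0 -1]
  I: [ 1  0  0 -1  2]
  [L]: (-1)·0+(1)·1+(-2)·1+(1)·0 = -1
  [I]: (-1)·1+(1)·0+(-2)·0+(1)·-1 = -2
⇒ L^-1 I^-2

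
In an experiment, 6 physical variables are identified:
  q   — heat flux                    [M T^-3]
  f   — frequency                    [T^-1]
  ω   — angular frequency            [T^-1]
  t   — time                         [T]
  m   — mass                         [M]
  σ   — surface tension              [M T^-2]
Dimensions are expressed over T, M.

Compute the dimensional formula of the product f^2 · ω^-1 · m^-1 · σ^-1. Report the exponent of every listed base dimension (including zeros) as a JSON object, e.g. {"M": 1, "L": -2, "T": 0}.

Exponent matrix [T,M] × [q,f,ω,t,m,σ]:
  T: [-3 -1 -1  1  0 -2]
  M: [ 1  0  0  0  1  1]
  [T]: (2)·-1+(-1)·-1+(-1)·0+(-1)·-2 = 1
  [M]: (2)·0+(-1)·0+(-1)·1+(-1)·1 = -2
⇒ T M^-2

{"T": 1, "M": -2}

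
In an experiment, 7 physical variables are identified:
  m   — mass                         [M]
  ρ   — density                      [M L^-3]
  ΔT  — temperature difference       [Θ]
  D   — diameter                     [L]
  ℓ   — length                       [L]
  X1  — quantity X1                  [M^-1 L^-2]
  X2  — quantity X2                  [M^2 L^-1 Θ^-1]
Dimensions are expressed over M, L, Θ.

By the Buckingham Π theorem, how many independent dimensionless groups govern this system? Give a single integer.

4

Write exponents as rows M,L,Θ / cols m,ρ,ΔT,D,ℓ,X1,X2:
  M: [ 1  1  0  0  0 -1  2]
  L: [ 0 -3  0  1  1 -2 -1]
  Θ: [ 0  0  1  0  0  0 -1]
Row reduction gives pivot columns m,ρ,ΔT; rank = 3
Π count = n − r = 7 − 3 = 4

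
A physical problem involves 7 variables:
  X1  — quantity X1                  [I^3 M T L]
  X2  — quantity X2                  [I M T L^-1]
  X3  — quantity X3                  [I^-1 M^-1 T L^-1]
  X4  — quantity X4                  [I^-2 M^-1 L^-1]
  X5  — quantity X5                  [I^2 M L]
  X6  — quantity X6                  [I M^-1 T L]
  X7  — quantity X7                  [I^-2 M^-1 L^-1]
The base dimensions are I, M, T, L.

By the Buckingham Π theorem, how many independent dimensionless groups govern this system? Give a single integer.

4

Write exponents as rows I,M,T,L / cols X1,X2,X3,X4,X5,X6,X7:
  I: [ 3  1 -1 -2  2  1 -2]
  M: [ 1  1 -1 -1  1 -1 -1]
  T: [ 1  1  1  0  0  1  0]
  L: [ 1 -1 -1 -1  1  1 -1]
Row reduction gives pivot columns X1,X2,X3; rank = 3
n=7, r=3 ⇒ 4 dimensionless groups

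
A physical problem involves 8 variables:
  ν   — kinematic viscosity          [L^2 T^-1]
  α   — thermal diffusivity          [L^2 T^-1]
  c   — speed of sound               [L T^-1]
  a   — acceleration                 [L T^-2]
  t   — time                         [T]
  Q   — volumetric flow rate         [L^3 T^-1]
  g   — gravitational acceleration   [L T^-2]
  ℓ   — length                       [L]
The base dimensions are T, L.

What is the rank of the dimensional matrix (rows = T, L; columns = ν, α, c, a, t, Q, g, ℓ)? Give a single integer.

2

Write exponents as rows T,L / cols ν,α,c,a,t,Q,g,ℓ:
  T: [-1 -1 -1 -2  1 -1 -2  0]
  L: [ 2  2  1  1  0  3  1  1]
Echelon form has 2 nonzero rows (pivots: ν,c)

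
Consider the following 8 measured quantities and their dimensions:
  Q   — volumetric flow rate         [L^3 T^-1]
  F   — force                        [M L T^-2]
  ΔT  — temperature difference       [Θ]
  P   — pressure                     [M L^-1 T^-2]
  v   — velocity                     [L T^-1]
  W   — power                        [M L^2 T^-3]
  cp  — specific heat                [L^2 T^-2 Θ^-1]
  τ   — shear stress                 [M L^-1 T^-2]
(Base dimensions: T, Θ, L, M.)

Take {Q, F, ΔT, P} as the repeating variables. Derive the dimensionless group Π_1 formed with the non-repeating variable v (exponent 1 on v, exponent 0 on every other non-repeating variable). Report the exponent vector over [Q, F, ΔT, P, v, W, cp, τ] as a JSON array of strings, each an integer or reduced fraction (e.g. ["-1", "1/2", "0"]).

Dimensional matrix (T×Θ×L×M by Q×F×ΔT×P×v×W×cp×τ):
  T: [-1 -2  0 -2 -1 -3 -2 -2]
  Θ: [ 0  0  1  0  0  0 -1  0]
  L: [ 3  1  0 -1  1  2  2 -1]
  M: [ 0  1  0  1  0  1  0  1]
Row reduction gives pivot columns Q,F,ΔT,P; rank = 4
Pivot set = {Q,F,ΔT,P}, free = {v,W,cp,τ}
RREF:
  r0: [   1    0    0    0    1    1    2    0]
  r1: [   0    1    0    0   -1    0   -2    0]
  r2: [   0    0    1    0    0    0   -1    0]
  r3: [   0    0    0    1    1    1    2    1]
Fix exponent of v at 1, W at 0, cp at 0, τ at 0; solve each RREF row for its pivot's exponent:
  r0: exp(Q) + (1)·1 = 0 ⇒ exp(Q) = -1
  r1: exp(F) + (-1)·1 = 0 ⇒ exp(F) = 1
  r2: exp(ΔT) + (0)·1 = 0 ⇒ exp(ΔT) = 0
  r3: exp(P) + (1)·1 = 0 ⇒ exp(P) = -1
Π_1 = Q^-1 · F · P^-1 · v

["-1", "1", "0", "-1", "1", "0", "0", "0"]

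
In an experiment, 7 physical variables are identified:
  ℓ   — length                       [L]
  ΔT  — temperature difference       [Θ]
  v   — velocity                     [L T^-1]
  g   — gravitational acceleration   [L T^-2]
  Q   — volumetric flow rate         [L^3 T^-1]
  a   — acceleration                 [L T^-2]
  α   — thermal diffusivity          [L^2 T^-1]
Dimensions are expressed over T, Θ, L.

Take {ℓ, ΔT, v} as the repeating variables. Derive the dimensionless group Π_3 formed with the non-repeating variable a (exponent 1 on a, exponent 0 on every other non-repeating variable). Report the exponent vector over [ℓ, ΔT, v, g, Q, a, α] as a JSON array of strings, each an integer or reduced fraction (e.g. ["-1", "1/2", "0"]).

Dimensional matrix (T×Θ×L by ℓ×ΔT×v×g×Q×a×α):
  T: [ 0  0 -1 -2 -1 -2 -1]
  Θ: [ 0  1  0  0  0  0  0]
  L: [ 1  0  1  1  3  1  2]
Echelon form has 3 nonzero rows (pivots: ℓ,ΔT,v)
Repeat: ℓ,ΔT,v; free: g,Q,a,α
RREF:
  r0: [   1    0    0   -1    2   -1    1]
  r1: [   0    1    0    0    0    0    0]
  r2: [   0    0    1    2    1    2    1]
Fix exponent of a at 1, g at 0, Q at 0, α at 0; solve each RREF row for its pivot's exponent:
  r0: exp(ℓ) + (-1)·1 = 0 ⇒ exp(ℓ) = 1
  r1: exp(ΔT) + (0)·1 = 0 ⇒ exp(ΔT) = 0
  r2: exp(v) + (2)·1 = 0 ⇒ exp(v) = -2
Π_3 = ℓ · v^-2 · a

["1", "0", "-2", "0", "0", "1", "0"]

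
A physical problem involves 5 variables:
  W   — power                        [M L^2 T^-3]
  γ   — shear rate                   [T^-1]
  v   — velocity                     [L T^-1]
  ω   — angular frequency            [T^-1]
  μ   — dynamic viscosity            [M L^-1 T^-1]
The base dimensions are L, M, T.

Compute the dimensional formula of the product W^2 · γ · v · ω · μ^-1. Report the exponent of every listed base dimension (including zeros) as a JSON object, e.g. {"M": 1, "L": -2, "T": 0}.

Write exponents as rows L,M,T / cols W,γ,v,ω,μ:
  L: [ 2  0  1  0 -1]
  M: [ 1  0  0  0  1]
  T: [-3 -1 -1 -1 -1]
  [L]: (2)·2+(1)·0+(1)·1+(1)·0+(-1)·-1 = 6
  [M]: (2)·1+(1)·0+(1)·0+(1)·0+(-1)·1 = 1
  [T]: (2)·-3+(1)·-1+(1)·-1+(1)·-1+(-1)·-1 = -8
⇒ L^6 M T^-8

{"L": 6, "M": 1, "T": -8}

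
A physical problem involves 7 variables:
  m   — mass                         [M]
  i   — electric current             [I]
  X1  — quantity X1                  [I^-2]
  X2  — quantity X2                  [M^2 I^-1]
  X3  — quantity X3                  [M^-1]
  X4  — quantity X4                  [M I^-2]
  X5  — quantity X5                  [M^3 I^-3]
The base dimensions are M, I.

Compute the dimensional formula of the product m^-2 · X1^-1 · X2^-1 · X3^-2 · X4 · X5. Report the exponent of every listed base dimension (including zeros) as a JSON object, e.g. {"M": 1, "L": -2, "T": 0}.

Write exponents as rows M,I / cols m,i,X1,X2,X3,X4,X5:
  M: [ 1  0  0  2 -1  1  3]
  I: [ 0  1 -2 -1  0 -2 -3]
  [M]: (-2)·1+(-1)·0+(-1)·2+(-2)·-1+(1)·1+(1)·3 = 2
  [I]: (-2)·0+(-1)·-2+(-1)·-1+(-2)·0+(1)·-2+(1)·-3 = -2
⇒ M^2 I^-2

{"M": 2, "I": -2}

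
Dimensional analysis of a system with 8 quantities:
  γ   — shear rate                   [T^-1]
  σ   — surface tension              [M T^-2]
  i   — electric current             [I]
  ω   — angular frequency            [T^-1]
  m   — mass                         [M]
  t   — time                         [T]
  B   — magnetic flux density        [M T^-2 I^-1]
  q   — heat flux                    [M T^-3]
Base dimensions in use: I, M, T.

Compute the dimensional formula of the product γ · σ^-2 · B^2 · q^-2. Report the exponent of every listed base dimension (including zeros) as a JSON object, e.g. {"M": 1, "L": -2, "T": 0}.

{"I": -2, "M": -2, "T": 5}

Dimensional matrix (I×M×T by γ×σ×i×ω×m×t×B×q):
  I: [ 0  0  1  0  0  0 -1  0]
  M: [ 0  1  0  0  1  0  1  1]
  T: [-1 -2  0 -1  0  1 -2 -3]
  [I]: (1)·0+(-2)·0+(2)·-1+(-2)·0 = -2
  [M]: (1)·0+(-2)·1+(2)·1+(-2)·1 = -2
  [T]: (1)·-1+(-2)·-2+(2)·-2+(-2)·-3 = 5
⇒ I^-2 M^-2 T^5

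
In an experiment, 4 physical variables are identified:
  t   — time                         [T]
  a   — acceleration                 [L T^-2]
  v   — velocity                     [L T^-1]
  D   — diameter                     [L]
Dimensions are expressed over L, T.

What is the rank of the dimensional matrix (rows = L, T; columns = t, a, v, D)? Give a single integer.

2

Write exponents as rows L,T / cols t,a,v,D:
  L: [ 0  1  1  1]
  T: [ 1 -2 -1  0]
RREF → pivots at {t,a} ⇒ r = 2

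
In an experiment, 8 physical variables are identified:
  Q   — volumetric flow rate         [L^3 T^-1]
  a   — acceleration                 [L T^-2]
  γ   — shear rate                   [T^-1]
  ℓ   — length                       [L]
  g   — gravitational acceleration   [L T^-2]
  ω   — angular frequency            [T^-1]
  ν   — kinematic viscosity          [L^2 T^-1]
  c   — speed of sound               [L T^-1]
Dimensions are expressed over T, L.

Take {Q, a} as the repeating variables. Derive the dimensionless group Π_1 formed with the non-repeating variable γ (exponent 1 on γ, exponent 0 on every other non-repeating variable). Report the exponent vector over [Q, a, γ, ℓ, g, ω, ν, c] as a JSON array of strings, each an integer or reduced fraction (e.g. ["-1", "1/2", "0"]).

["1/5", "-3/5", "1", "0", "0", "0", "0", "0"]

Write exponents as rows T,L / cols Q,a,γ,ℓ,g,ω,ν,c:
  T: [-1 -2 -1  0 -2 -1 -1 -1]
  L: [ 3  1  0  1  1  0  2  1]
Echelon form has 2 nonzero rows (pivots: Q,a)
Pivot set = {Q,a}, free = {γ,ℓ,g,ω,ν,c}
RREF:
  r0: [   1    0 -1/5  2/5    0 -1/5  3/5  1/5]
  r1: [   0    1  3/5 -1/5    1  3/5  1/5  2/5]
Fix exponent of γ at 1, ℓ at 0, g at 0, ω at 0, ν at 0, c at 0; solve each RREF row for its pivot's exponent:
  r0: exp(Q) + (-1/5)·1 = 0 ⇒ exp(Q) = 1/5
  r1: exp(a) + (3/5)·1 = 0 ⇒ exp(a) = -3/5
Π_1 = Q^(1/5) · a^(-3/5) · γ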